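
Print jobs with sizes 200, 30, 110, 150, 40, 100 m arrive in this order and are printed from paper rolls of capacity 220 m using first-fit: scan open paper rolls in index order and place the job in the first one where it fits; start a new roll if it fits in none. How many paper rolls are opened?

4

  200 → roll 1 (new)  [load 200/220]
  30 → roll 2 (new)  [load 30/220]
  110 → roll 2  [load 140/220]
  150 → roll 3 (new)  [load 150/220]
  40 → roll 2  [load 180/220]
  100 → roll 4 (new)  [load 100/220]
4 paper rolls opened.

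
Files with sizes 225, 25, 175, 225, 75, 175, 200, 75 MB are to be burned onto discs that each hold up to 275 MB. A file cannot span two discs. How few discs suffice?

Total = 225 + 225 + 200 + 175 + 175 + 75 + 75 + 25 = 1175 MB.
Lower bound: ⌈1175/275⌉ = 5 discs.
A packing using 5 discs:
  disc 1: 225 + 25 = 250
  disc 2: 225 = 225
  disc 3: 200 + 75 = 275
  disc 4: 175 + 75 = 250
  disc 5: 175 = 175
This matches the lower bound, so 5 is optimal.

5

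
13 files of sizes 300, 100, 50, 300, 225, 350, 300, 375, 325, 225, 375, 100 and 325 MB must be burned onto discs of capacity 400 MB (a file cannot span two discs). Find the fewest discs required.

Total = 375 + 375 + 350 + 325 + 325 + 300 + 300 + 300 + 225 + 225 + 100 + 100 + 50 = 3350 MB.
Lower bound: ⌈3350/400⌉ = 9 discs.
Also, 10 files each exceed 200 MB, and no two of those can share a disc, so at least 10 discs are needed.
A packing using 10 discs:
  disc 1: 375 = 375
  disc 2: 375 = 375
  disc 3: 350 + 50 = 400
  disc 4: 325 = 325
  disc 5: 325 = 325
  disc 6: 300 + 100 = 400
  disc 7: 300 + 100 = 400
  disc 8: 300 = 300
  disc 9: 225 = 225
  disc 10: 225 = 225
This matches the lower bound, so 10 is optimal.

10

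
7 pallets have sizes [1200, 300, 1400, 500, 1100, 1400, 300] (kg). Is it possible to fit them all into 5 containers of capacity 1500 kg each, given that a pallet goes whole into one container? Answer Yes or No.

Yes

A valid assignment using 5 containers:
  container 1: 1400 = 1400
  container 2: 1400 = 1400
  container 3: 1200 + 300 = 1500
  container 4: 1100 + 300 = 1400
  container 5: 500 = 500
Every load is within 1500 kg, so 5 containers suffice.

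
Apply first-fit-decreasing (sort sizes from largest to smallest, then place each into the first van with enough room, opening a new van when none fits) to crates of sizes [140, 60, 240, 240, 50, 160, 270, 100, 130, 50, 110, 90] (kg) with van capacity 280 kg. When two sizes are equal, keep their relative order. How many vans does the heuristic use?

Sorted descending: 270, 240, 240, 160, 140, 130, 110, 100, 90, 60, 50, 50.
  270 → van 1 (new)  [load 270/280]
  240 → van 2 (new)  [load 240/280]
  240 → van 3 (new)  [load 240/280]
  160 → van 4 (new)  [load 160/280]
  140 → van 5 (new)  [load 140/280]
  130 → van 5  [load 270/280]
  110 → van 4  [load 270/280]
  100 → van 6 (new)  [load 100/280]
  90 → van 6  [load 190/280]
  60 → van 6  [load 250/280]
  50 → van 7 (new)  [load 50/280]
  50 → van 7  [load 100/280]
7 vans opened.

7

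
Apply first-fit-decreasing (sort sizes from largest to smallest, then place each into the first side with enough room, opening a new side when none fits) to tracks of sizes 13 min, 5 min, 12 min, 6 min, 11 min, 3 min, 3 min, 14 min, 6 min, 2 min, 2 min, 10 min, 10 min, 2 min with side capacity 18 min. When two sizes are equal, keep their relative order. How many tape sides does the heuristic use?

6

Sorted descending: 14, 13, 12, 11, 10, 10, 6, 6, 5, 3, 3, 2, 2, 2.
  14 → side 1 (new)  [load 14/18]
  13 → side 2 (new)  [load 13/18]
  12 → side 3 (new)  [load 12/18]
  11 → side 4 (new)  [load 11/18]
  10 → side 5 (new)  [load 10/18]
  10 → side 6 (new)  [load 10/18]
  6 → side 3  [load 18/18]
  6 → side 4  [load 17/18]
  5 → side 2  [load 18/18]
  3 → side 1  [load 17/18]
  3 → side 5  [load 13/18]
  2 → side 5  [load 15/18]
  2 → side 5  [load 17/18]
  2 → side 6  [load 12/18]
6 tape sides opened.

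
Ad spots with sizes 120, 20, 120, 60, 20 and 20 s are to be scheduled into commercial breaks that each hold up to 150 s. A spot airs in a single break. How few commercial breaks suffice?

Total = 120 + 120 + 60 + 20 + 20 + 20 = 360 s.
Lower bound: ⌈360/150⌉ = 3 commercial breaks.
A packing using 3 commercial breaks:
  break 1: 120 + 20 = 140
  break 2: 120 + 20 = 140
  break 3: 60 + 20 = 80
This matches the lower bound, so 3 is optimal.

3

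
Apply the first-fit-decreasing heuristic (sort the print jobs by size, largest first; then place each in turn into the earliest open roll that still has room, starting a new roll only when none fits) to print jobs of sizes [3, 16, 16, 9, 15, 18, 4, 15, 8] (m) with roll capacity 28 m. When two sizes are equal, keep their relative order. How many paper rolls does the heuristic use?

Sorted descending: 18, 16, 16, 15, 15, 9, 8, 4, 3.
  18 → roll 1 (new)  [load 18/28]
  16 → roll 2 (new)  [load 16/28]
  16 → roll 3 (new)  [load 16/28]
  15 → roll 4 (new)  [load 15/28]
  15 → roll 5 (new)  [load 15/28]
  9 → roll 1  [load 27/28]
  8 → roll 2  [load 24/28]
  4 → roll 2  [load 28/28]
  3 → roll 3  [load 19/28]
5 paper rolls opened.

5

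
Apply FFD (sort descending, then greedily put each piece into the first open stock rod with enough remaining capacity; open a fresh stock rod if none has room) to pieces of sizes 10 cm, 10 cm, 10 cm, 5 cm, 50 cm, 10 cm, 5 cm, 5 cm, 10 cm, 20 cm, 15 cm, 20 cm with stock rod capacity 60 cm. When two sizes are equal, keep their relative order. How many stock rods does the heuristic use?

Sorted descending: 50, 20, 20, 15, 10, 10, 10, 10, 10, 5, 5, 5.
  50 → stock rod 1 (new)  [load 50/60]
  20 → stock rod 2 (new)  [load 20/60]
  20 → stock rod 2  [load 40/60]
  15 → stock rod 2  [load 55/60]
  10 → stock rod 1  [load 60/60]
  10 → stock rod 3 (new)  [load 10/60]
  10 → stock rod 3  [load 20/60]
  10 → stock rod 3  [load 30/60]
  10 → stock rod 3  [load 40/60]
  5 → stock rod 2  [load 60/60]
  5 → stock rod 3  [load 45/60]
  5 → stock rod 3  [load 50/60]
3 stock rods opened.

3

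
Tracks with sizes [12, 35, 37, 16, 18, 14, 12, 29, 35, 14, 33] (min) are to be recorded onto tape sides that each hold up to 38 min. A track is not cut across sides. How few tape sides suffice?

8

Total = 37 + 35 + 35 + 33 + 29 + 18 + 16 + 14 + 14 + 12 + 12 = 255 min.
Lower bound: ⌈255/38⌉ = 7 tape sides.
A packing using 8 tape sides:
  side 1: 37 = 37
  side 2: 35 = 35
  side 3: 35 = 35
  side 4: 33 = 33
  side 5: 29 = 29
  side 6: 18 + 16 = 34
  side 7: 14 + 14 = 28
  side 8: 12 + 12 = 24
No arrangement into 7 tape sides stays within capacity, so 8 is optimal.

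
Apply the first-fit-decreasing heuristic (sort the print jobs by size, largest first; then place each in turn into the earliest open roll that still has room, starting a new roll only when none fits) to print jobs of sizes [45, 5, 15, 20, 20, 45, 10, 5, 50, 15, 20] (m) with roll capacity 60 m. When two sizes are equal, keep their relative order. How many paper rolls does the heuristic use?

Sorted descending: 50, 45, 45, 20, 20, 20, 15, 15, 10, 5, 5.
  50 → roll 1 (new)  [load 50/60]
  45 → roll 2 (new)  [load 45/60]
  45 → roll 3 (new)  [load 45/60]
  20 → roll 4 (new)  [load 20/60]
  20 → roll 4  [load 40/60]
  20 → roll 4  [load 60/60]
  15 → roll 2  [load 60/60]
  15 → roll 3  [load 60/60]
  10 → roll 1  [load 60/60]
  5 → roll 5 (new)  [load 5/60]
  5 → roll 5  [load 10/60]
5 paper rolls opened.

5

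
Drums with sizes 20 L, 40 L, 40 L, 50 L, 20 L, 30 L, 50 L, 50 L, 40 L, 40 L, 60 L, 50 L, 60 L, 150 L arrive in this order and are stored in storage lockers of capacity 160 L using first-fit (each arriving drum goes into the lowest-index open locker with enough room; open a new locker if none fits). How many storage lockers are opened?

5

  20 → locker 1 (new)  [load 20/160]
  40 → locker 1  [load 60/160]
  40 → locker 1  [load 100/160]
  50 → locker 1  [load 150/160]
  20 → locker 2 (new)  [load 20/160]
  30 → locker 2  [load 50/160]
  50 → locker 2  [load 100/160]
  50 → locker 2  [load 150/160]
  40 → locker 3 (new)  [load 40/160]
  40 → locker 3  [load 80/160]
  60 → locker 3  [load 140/160]
  50 → locker 4 (new)  [load 50/160]
  60 → locker 4  [load 110/160]
  150 → locker 5 (new)  [load 150/160]
5 storage lockers opened.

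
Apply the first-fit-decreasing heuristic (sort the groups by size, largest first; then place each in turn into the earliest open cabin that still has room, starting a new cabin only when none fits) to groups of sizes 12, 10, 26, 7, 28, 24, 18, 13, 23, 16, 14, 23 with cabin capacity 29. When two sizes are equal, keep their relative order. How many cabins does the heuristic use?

9

Sorted descending: 28, 26, 24, 23, 23, 18, 16, 14, 13, 12, 10, 7.
  28 → cabin 1 (new)  [load 28/29]
  26 → cabin 2 (new)  [load 26/29]
  24 → cabin 3 (new)  [load 24/29]
  23 → cabin 4 (new)  [load 23/29]
  23 → cabin 5 (new)  [load 23/29]
  18 → cabin 6 (new)  [load 18/29]
  16 → cabin 7 (new)  [load 16/29]
  14 → cabin 8 (new)  [load 14/29]
  13 → cabin 7  [load 29/29]
  12 → cabin 8  [load 26/29]
  10 → cabin 6  [load 28/29]
  7 → cabin 9 (new)  [load 7/29]
9 cabins opened.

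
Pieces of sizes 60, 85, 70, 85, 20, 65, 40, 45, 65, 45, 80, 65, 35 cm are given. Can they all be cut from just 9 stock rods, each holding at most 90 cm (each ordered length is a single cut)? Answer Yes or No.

Total = 760 cm; ⌈760/90⌉ = 9.
The bound of 9 does not rule out 9, but exhaustive search shows no assignment into 9 stock rods of capacity 90 cm exists — the minimum is 10.

No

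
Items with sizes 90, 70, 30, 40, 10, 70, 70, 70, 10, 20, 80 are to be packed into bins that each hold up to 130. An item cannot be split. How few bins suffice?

Total = 90 + 80 + 70 + 70 + 70 + 70 + 40 + 30 + 20 + 10 + 10 = 560.
Lower bound: ⌈560/130⌉ = 5 bins.
Also, 6 items each exceed 65, and no two of those can share a bin, so at least 6 bins are needed.
A packing using 6 bins:
  bin 1: 90 + 40 = 130
  bin 2: 80 + 30 + 20 = 130
  bin 3: 70 + 10 + 10 = 90
  bin 4: 70 = 70
  bin 5: 70 = 70
  bin 6: 70 = 70
This matches the lower bound, so 6 is optimal.

6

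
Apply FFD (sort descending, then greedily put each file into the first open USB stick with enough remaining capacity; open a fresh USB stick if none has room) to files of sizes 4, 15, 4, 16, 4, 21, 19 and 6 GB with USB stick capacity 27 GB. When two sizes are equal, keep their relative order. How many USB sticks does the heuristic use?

4

Sorted descending: 21, 19, 16, 15, 6, 4, 4, 4.
  21 → USB stick 1 (new)  [load 21/27]
  19 → USB stick 2 (new)  [load 19/27]
  16 → USB stick 3 (new)  [load 16/27]
  15 → USB stick 4 (new)  [load 15/27]
  6 → USB stick 1  [load 27/27]
  4 → USB stick 2  [load 23/27]
  4 → USB stick 2  [load 27/27]
  4 → USB stick 3  [load 20/27]
4 USB sticks opened.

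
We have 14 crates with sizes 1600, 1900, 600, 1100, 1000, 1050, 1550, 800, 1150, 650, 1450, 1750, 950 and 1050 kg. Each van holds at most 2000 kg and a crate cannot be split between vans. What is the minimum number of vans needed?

10

Total = 1900 + 1750 + 1600 + 1550 + 1450 + 1150 + 1100 + 1050 + 1050 + 1000 + 950 + 800 + 650 + 600 = 16600 kg.
Lower bound: ⌈16600/2000⌉ = 9 vans.
A packing using 10 vans:
  van 1: 1900 = 1900
  van 2: 1750 = 1750
  van 3: 1600 = 1600
  van 4: 1550 = 1550
  van 5: 1450 = 1450
  van 6: 1150 + 800 = 1950
  van 7: 1100 + 650 = 1750
  van 8: 1050 + 950 = 2000
  van 9: 1050 + 600 = 1650
  van 10: 1000 = 1000
No arrangement into 9 vans stays within capacity, so 10 is optimal.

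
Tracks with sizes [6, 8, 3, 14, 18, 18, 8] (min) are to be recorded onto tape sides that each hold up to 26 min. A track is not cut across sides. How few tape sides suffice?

3

Total = 18 + 18 + 14 + 8 + 8 + 6 + 3 = 75 min.
Lower bound: ⌈75/26⌉ = 3 tape sides.
A packing using 3 tape sides:
  side 1: 18 + 8 = 26
  side 2: 18 + 8 = 26
  side 3: 14 + 6 + 3 = 23
This matches the lower bound, so 3 is optimal.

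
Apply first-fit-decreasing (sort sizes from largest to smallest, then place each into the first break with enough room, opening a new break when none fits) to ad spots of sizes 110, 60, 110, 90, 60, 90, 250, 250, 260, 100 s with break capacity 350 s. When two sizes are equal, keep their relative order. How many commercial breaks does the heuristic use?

Sorted descending: 260, 250, 250, 110, 110, 100, 90, 90, 60, 60.
  260 → break 1 (new)  [load 260/350]
  250 → break 2 (new)  [load 250/350]
  250 → break 3 (new)  [load 250/350]
  110 → break 4 (new)  [load 110/350]
  110 → break 4  [load 220/350]
  100 → break 2  [load 350/350]
  90 → break 1  [load 350/350]
  90 → break 3  [load 340/350]
  60 → break 4  [load 280/350]
  60 → break 4  [load 340/350]
4 commercial breaks opened.

4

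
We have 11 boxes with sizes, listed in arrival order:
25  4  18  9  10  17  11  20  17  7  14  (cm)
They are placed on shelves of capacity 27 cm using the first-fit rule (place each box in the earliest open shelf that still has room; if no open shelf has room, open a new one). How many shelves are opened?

7

  25 → shelf 1 (new)  [load 25/27]
  4 → shelf 2 (new)  [load 4/27]
  18 → shelf 2  [load 22/27]
  9 → shelf 3 (new)  [load 9/27]
  10 → shelf 3  [load 19/27]
  17 → shelf 4 (new)  [load 17/27]
  11 → shelf 5 (new)  [load 11/27]
  20 → shelf 6 (new)  [load 20/27]
  17 → shelf 7 (new)  [load 17/27]
  7 → shelf 3  [load 26/27]
  14 → shelf 5  [load 25/27]
7 shelves opened.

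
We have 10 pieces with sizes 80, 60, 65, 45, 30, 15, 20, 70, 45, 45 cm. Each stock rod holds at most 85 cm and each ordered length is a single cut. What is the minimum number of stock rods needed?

7

Total = 80 + 70 + 65 + 60 + 45 + 45 + 45 + 30 + 20 + 15 = 475 cm.
Lower bound: ⌈475/85⌉ = 6 stock rods.
Also, 7 pieces each exceed 85/2 cm, and no two of those can share a stock rod, so at least 7 stock rods are needed.
A packing using 7 stock rods:
  stock rod 1: 80 = 80
  stock rod 2: 70 + 15 = 85
  stock rod 3: 65 + 20 = 85
  stock rod 4: 60 = 60
  stock rod 5: 45 + 30 = 75
  stock rod 6: 45 = 45
  stock rod 7: 45 = 45
This matches the lower bound, so 7 is optimal.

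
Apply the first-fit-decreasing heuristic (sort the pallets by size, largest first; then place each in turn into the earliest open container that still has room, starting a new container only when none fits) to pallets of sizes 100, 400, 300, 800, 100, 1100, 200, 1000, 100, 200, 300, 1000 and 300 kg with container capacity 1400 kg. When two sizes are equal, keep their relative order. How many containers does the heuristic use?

Sorted descending: 1100, 1000, 1000, 800, 400, 300, 300, 300, 200, 200, 100, 100, 100.
  1100 → container 1 (new)  [load 1100/1400]
  1000 → container 2 (new)  [load 1000/1400]
  1000 → container 3 (new)  [load 1000/1400]
  800 → container 4 (new)  [load 800/1400]
  400 → container 2  [load 1400/1400]
  300 → container 1  [load 1400/1400]
  300 → container 3  [load 1300/1400]
  300 → container 4  [load 1100/1400]
  200 → container 4  [load 1300/1400]
  200 → container 5 (new)  [load 200/1400]
  100 → container 3  [load 1400/1400]
  100 → container 4  [load 1400/1400]
  100 → container 5  [load 300/1400]
5 containers opened.

5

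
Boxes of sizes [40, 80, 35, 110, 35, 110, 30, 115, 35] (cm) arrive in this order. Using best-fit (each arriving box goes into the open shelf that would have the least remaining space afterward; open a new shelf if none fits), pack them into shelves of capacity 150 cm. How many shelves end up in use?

  40 → shelf 1 (new)  [load 40/150]
  80 → shelf 1  [load 120/150]
  35 → shelf 2 (new)  [load 35/150]
  110 → shelf 2  [load 145/150]
  35 → shelf 3 (new)  [load 35/150]
  110 → shelf 3  [load 145/150]
  30 → shelf 1  [load 150/150]
  115 → shelf 4 (new)  [load 115/150]
  35 → shelf 4  [load 150/150]
4 shelves opened.

4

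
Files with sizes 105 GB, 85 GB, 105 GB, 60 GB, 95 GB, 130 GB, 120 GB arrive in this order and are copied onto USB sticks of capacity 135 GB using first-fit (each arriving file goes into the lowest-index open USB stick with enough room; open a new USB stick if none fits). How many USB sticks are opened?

  105 → USB stick 1 (new)  [load 105/135]
  85 → USB stick 2 (new)  [load 85/135]
  105 → USB stick 3 (new)  [load 105/135]
  60 → USB stick 4 (new)  [load 60/135]
  95 → USB stick 5 (new)  [load 95/135]
  130 → USB stick 6 (new)  [load 130/135]
  120 → USB stick 7 (new)  [load 120/135]
7 USB sticks opened.

7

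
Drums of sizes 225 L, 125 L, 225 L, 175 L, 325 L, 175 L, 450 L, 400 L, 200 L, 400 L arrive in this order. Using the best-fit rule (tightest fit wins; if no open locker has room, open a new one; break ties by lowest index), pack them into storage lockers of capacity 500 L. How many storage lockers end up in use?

  225 → locker 1 (new)  [load 225/500]
  125 → locker 1  [load 350/500]
  225 → locker 2 (new)  [load 225/500]
  175 → locker 2  [load 400/500]
  325 → locker 3 (new)  [load 325/500]
  175 → locker 3  [load 500/500]
  450 → locker 4 (new)  [load 450/500]
  400 → locker 5 (new)  [load 400/500]
  200 → locker 6 (new)  [load 200/500]
  400 → locker 7 (new)  [load 400/500]
7 storage lockers opened.

7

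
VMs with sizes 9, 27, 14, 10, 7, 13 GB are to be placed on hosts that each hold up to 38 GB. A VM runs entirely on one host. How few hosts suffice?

Total = 27 + 14 + 13 + 10 + 9 + 7 = 80 GB.
Lower bound: ⌈80/38⌉ = 3 hosts.
A packing using 3 hosts:
  host 1: 27 + 10 = 37
  host 2: 14 + 13 + 9 = 36
  host 3: 7 = 7
This matches the lower bound, so 3 is optimal.

3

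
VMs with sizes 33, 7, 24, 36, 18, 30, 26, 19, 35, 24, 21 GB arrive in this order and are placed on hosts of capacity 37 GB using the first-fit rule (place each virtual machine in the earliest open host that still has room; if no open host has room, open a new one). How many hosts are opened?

9

  33 → host 1 (new)  [load 33/37]
  7 → host 2 (new)  [load 7/37]
  24 → host 2  [load 31/37]
  36 → host 3 (new)  [load 36/37]
  18 → host 4 (new)  [load 18/37]
  30 → host 5 (new)  [load 30/37]
  26 → host 6 (new)  [load 26/37]
  19 → host 4  [load 37/37]
  35 → host 7 (new)  [load 35/37]
  24 → host 8 (new)  [load 24/37]
  21 → host 9 (new)  [load 21/37]
9 hosts opened.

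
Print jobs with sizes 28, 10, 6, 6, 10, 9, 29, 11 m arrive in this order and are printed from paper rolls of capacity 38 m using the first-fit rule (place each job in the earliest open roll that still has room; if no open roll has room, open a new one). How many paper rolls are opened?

4

  28 → roll 1 (new)  [load 28/38]
  10 → roll 1  [load 38/38]
  6 → roll 2 (new)  [load 6/38]
  6 → roll 2  [load 12/38]
  10 → roll 2  [load 22/38]
  9 → roll 2  [load 31/38]
  29 → roll 3 (new)  [load 29/38]
  11 → roll 4 (new)  [load 11/38]
4 paper rolls opened.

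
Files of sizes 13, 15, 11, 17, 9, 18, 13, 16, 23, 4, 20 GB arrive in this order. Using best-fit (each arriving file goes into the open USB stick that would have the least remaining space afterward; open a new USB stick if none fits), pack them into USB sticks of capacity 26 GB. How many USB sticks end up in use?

7

  13 → USB stick 1 (new)  [load 13/26]
  15 → USB stick 2 (new)  [load 15/26]
  11 → USB stick 2  [load 26/26]
  17 → USB stick 3 (new)  [load 17/26]
  9 → USB stick 3  [load 26/26]
  18 → USB stick 4 (new)  [load 18/26]
  13 → USB stick 1  [load 26/26]
  16 → USB stick 5 (new)  [load 16/26]
  23 → USB stick 6 (new)  [load 23/26]
  4 → USB stick 4  [load 22/26]
  20 → USB stick 7 (new)  [load 20/26]
7 USB sticks opened.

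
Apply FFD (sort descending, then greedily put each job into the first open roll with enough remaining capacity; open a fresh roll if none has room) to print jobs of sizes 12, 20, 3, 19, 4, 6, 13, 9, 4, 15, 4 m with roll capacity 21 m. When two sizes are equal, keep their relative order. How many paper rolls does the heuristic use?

6

Sorted descending: 20, 19, 15, 13, 12, 9, 6, 4, 4, 4, 3.
  20 → roll 1 (new)  [load 20/21]
  19 → roll 2 (new)  [load 19/21]
  15 → roll 3 (new)  [load 15/21]
  13 → roll 4 (new)  [load 13/21]
  12 → roll 5 (new)  [load 12/21]
  9 → roll 5  [load 21/21]
  6 → roll 3  [load 21/21]
  4 → roll 4  [load 17/21]
  4 → roll 4  [load 21/21]
  4 → roll 6 (new)  [load 4/21]
  3 → roll 6  [load 7/21]
6 paper rolls opened.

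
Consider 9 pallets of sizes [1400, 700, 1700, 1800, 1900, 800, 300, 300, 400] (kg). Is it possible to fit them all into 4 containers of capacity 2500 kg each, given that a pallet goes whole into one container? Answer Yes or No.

A valid assignment using 4 containers:
  container 1: 1900 + 400 = 2300
  container 2: 1800 + 700 = 2500
  container 3: 1700 + 800 = 2500
  container 4: 1400 + 300 + 300 = 2000
Every load is within 2500 kg, so 4 containers suffice.

Yes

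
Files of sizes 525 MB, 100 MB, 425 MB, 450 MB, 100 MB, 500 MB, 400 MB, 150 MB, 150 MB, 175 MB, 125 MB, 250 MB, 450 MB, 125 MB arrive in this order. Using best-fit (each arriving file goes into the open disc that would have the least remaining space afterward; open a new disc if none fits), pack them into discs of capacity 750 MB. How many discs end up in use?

6

  525 → disc 1 (new)  [load 525/750]
  100 → disc 1  [load 625/750]
  425 → disc 2 (new)  [load 425/750]
  450 → disc 3 (new)  [load 450/750]
  100 → disc 1  [load 725/750]
  500 → disc 4 (new)  [load 500/750]
  400 → disc 5 (new)  [load 400/750]
  150 → disc 4  [load 650/750]
  150 → disc 3  [load 600/750]
  175 → disc 2  [load 600/750]
  125 → disc 2  [load 725/750]
  250 → disc 5  [load 650/750]
  450 → disc 6 (new)  [load 450/750]
  125 → disc 3  [load 725/750]
6 discs opened.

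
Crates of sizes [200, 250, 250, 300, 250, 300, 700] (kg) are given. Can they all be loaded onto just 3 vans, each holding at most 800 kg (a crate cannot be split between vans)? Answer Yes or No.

Yes

A valid assignment using 3 vans:
  van 1: 700 = 700
  van 2: 300 + 300 + 200 = 800
  van 3: 250 + 250 + 250 = 750
Every load is within 800 kg, so 3 vans suffice.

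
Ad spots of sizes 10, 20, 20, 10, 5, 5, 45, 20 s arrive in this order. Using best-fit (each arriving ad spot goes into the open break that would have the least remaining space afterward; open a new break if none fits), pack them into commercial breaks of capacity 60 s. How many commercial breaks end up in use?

  10 → break 1 (new)  [load 10/60]
  20 → break 1  [load 30/60]
  20 → break 1  [load 50/60]
  10 → break 1  [load 60/60]
  5 → break 2 (new)  [load 5/60]
  5 → break 2  [load 10/60]
  45 → break 2  [load 55/60]
  20 → break 3 (new)  [load 20/60]
3 commercial breaks opened.

3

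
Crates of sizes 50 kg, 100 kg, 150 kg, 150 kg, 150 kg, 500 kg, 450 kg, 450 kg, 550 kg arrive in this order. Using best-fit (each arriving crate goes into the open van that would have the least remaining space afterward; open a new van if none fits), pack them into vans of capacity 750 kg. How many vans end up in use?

5

  50 → van 1 (new)  [load 50/750]
  100 → van 1  [load 150/750]
  150 → van 1  [load 300/750]
  150 → van 1  [load 450/750]
  150 → van 1  [load 600/750]
  500 → van 2 (new)  [load 500/750]
  450 → van 3 (new)  [load 450/750]
  450 → van 4 (new)  [load 450/750]
  550 → van 5 (new)  [load 550/750]
5 vans opened.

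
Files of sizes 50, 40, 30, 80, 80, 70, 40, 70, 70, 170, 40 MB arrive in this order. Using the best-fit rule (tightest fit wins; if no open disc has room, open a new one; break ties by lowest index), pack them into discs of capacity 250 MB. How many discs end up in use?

4

  50 → disc 1 (new)  [load 50/250]
  40 → disc 1  [load 90/250]
  30 → disc 1  [load 120/250]
  80 → disc 1  [load 200/250]
  80 → disc 2 (new)  [load 80/250]
  70 → disc 2  [load 150/250]
  40 → disc 1  [load 240/250]
  70 → disc 2  [load 220/250]
  70 → disc 3 (new)  [load 70/250]
  170 → disc 3  [load 240/250]
  40 → disc 4 (new)  [load 40/250]
4 discs opened.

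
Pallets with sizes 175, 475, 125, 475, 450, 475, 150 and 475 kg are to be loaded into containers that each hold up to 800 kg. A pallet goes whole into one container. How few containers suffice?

5

Total = 475 + 475 + 475 + 475 + 450 + 175 + 150 + 125 = 2800 kg.
Lower bound: ⌈2800/800⌉ = 4 containers.
Also, 5 pallets each exceed 400 kg, and no two of those can share a container, so at least 5 containers are needed.
A packing using 5 containers:
  container 1: 475 + 175 + 150 = 800
  container 2: 475 + 125 = 600
  container 3: 475 = 475
  container 4: 475 = 475
  container 5: 450 = 450
This matches the lower bound, so 5 is optimal.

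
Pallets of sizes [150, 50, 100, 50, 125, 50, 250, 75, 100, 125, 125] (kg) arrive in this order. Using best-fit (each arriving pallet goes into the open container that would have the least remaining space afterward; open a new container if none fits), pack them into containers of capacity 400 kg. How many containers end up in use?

4

  150 → container 1 (new)  [load 150/400]
  50 → container 1  [load 200/400]
  100 → container 1  [load 300/400]
  50 → container 1  [load 350/400]
  125 → container 2 (new)  [load 125/400]
  50 → container 1  [load 400/400]
  250 → container 2  [load 375/400]
  75 → container 3 (new)  [load 75/400]
  100 → container 3  [load 175/400]
  125 → container 3  [load 300/400]
  125 → container 4 (new)  [load 125/400]
4 containers opened.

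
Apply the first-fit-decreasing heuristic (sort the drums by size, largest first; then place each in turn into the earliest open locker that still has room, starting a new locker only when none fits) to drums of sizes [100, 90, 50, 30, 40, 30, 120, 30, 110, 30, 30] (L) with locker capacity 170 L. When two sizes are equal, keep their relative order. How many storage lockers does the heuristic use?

5

Sorted descending: 120, 110, 100, 90, 50, 40, 30, 30, 30, 30, 30.
  120 → locker 1 (new)  [load 120/170]
  110 → locker 2 (new)  [load 110/170]
  100 → locker 3 (new)  [load 100/170]
  90 → locker 4 (new)  [load 90/170]
  50 → locker 1  [load 170/170]
  40 → locker 2  [load 150/170]
  30 → locker 3  [load 130/170]
  30 → locker 3  [load 160/170]
  30 → locker 4  [load 120/170]
  30 → locker 4  [load 150/170]
  30 → locker 5 (new)  [load 30/170]
5 storage lockers opened.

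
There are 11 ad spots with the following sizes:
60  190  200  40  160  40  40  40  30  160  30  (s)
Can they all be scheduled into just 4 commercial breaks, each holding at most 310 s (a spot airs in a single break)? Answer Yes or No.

Yes

A valid assignment using 4 commercial breaks:
  break 1: 200 + 60 + 40 = 300
  break 2: 190 + 40 + 40 + 40 = 310
  break 3: 160 + 30 + 30 = 220
  break 4: 160 = 160
Every load is within 310 s, so 4 commercial breaks suffice.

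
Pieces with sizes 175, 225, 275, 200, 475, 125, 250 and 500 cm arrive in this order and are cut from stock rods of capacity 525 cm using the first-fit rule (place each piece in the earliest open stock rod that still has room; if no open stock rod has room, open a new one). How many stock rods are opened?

5

  175 → stock rod 1 (new)  [load 175/525]
  225 → stock rod 1  [load 400/525]
  275 → stock rod 2 (new)  [load 275/525]
  200 → stock rod 2  [load 475/525]
  475 → stock rod 3 (new)  [load 475/525]
  125 → stock rod 1  [load 525/525]
  250 → stock rod 4 (new)  [load 250/525]
  500 → stock rod 5 (new)  [load 500/525]
5 stock rods opened.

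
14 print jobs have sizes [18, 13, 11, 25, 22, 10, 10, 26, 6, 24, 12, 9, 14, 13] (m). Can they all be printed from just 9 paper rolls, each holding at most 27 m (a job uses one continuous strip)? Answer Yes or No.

Yes

A valid assignment using 9 paper rolls:
  roll 1: 26 = 26
  roll 2: 25 = 25
  roll 3: 24 = 24
  roll 4: 22 = 22
  roll 5: 18 + 9 = 27
  roll 6: 14 + 13 = 27
  roll 7: 13 + 12 = 25
  roll 8: 11 + 10 + 6 = 27
  roll 9: 10 = 10
Every load is within 27 m, so 9 paper rolls suffice.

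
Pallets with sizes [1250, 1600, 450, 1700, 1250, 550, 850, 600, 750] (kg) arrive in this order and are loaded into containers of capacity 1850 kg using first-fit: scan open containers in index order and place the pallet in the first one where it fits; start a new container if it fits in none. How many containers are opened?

  1250 → container 1 (new)  [load 1250/1850]
  1600 → container 2 (new)  [load 1600/1850]
  450 → container 1  [load 1700/1850]
  1700 → container 3 (new)  [load 1700/1850]
  1250 → container 4 (new)  [load 1250/1850]
  550 → container 4  [load 1800/1850]
  850 → container 5 (new)  [load 850/1850]
  600 → container 5  [load 1450/1850]
  750 → container 6 (new)  [load 750/1850]
6 containers opened.

6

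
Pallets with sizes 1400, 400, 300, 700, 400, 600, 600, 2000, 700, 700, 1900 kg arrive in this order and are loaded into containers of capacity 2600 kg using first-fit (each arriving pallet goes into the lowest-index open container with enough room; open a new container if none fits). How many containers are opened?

  1400 → container 1 (new)  [load 1400/2600]
  400 → container 1  [load 1800/2600]
  300 → container 1  [load 2100/2600]
  700 → container 2 (new)  [load 700/2600]
  400 → container 1  [load 2500/2600]
  600 → container 2  [load 1300/2600]
  600 → container 2  [load 1900/2600]
  2000 → container 3 (new)  [load 2000/2600]
  700 → container 2  [load 2600/2600]
  700 → container 4 (new)  [load 700/2600]
  1900 → container 4  [load 2600/2600]
4 containers opened.

4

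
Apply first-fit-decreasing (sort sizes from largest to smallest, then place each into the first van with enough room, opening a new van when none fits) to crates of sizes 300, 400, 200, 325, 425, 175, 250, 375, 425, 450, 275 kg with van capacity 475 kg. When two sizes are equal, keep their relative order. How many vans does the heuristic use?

Sorted descending: 450, 425, 425, 400, 375, 325, 300, 275, 250, 200, 175.
  450 → van 1 (new)  [load 450/475]
  425 → van 2 (new)  [load 425/475]
  425 → van 3 (new)  [load 425/475]
  400 → van 4 (new)  [load 400/475]
  375 → van 5 (new)  [load 375/475]
  325 → van 6 (new)  [load 325/475]
  300 → van 7 (new)  [load 300/475]
  275 → van 8 (new)  [load 275/475]
  250 → van 9 (new)  [load 250/475]
  200 → van 8  [load 475/475]
  175 → van 7  [load 475/475]
9 vans opened.

9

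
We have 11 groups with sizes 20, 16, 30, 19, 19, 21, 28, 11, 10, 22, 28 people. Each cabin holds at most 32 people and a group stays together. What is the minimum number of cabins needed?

9

Total = 30 + 28 + 28 + 22 + 21 + 20 + 19 + 19 + 16 + 11 + 10 = 224 people.
Lower bound: ⌈224/32⌉ = 7 cabins.
Also, 8 groups each exceed 16 people, and no two of those can share a cabin, so at least 8 cabins are needed.
A packing using 9 cabins:
  cabin 1: 30 = 30
  cabin 2: 28 = 28
  cabin 3: 28 = 28
  cabin 4: 22 + 10 = 32
  cabin 5: 21 + 11 = 32
  cabin 6: 20 = 20
  cabin 7: 19 = 19
  cabin 8: 19 = 19
  cabin 9: 16 = 16
No arrangement into 8 cabins stays within capacity, so 9 is optimal.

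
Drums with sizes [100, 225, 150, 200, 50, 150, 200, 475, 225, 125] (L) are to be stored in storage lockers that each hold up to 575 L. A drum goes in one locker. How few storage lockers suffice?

4

Total = 475 + 225 + 225 + 200 + 200 + 150 + 150 + 125 + 100 + 50 = 1900 L.
Lower bound: ⌈1900/575⌉ = 4 storage lockers.
A packing using 4 storage lockers:
  locker 1: 475 + 100 = 575
  locker 2: 225 + 225 + 125 = 575
  locker 3: 200 + 200 + 150 = 550
  locker 4: 150 + 50 = 200
This matches the lower bound, so 4 is optimal.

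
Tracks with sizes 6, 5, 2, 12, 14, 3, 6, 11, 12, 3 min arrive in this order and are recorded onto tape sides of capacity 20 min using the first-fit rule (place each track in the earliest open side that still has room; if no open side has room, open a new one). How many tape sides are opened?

  6 → side 1 (new)  [load 6/20]
  5 → side 1  [load 11/20]
  2 → side 1  [load 13/20]
  12 → side 2 (new)  [load 12/20]
  14 → side 3 (new)  [load 14/20]
  3 → side 1  [load 16/20]
  6 → side 2  [load 18/20]
  11 → side 4 (new)  [load 11/20]
  12 → side 5 (new)  [load 12/20]
  3 → side 1  [load 19/20]
5 tape sides opened.

5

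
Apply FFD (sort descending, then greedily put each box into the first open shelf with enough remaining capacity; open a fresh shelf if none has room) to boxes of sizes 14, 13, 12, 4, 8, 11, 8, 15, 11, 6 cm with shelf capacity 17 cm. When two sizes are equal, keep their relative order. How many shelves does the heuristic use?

Sorted descending: 15, 14, 13, 12, 11, 11, 8, 8, 6, 4.
  15 → shelf 1 (new)  [load 15/17]
  14 → shelf 2 (new)  [load 14/17]
  13 → shelf 3 (new)  [load 13/17]
  12 → shelf 4 (new)  [load 12/17]
  11 → shelf 5 (new)  [load 11/17]
  11 → shelf 6 (new)  [load 11/17]
  8 → shelf 7 (new)  [load 8/17]
  8 → shelf 7  [load 16/17]
  6 → shelf 5  [load 17/17]
  4 → shelf 3  [load 17/17]
7 shelves opened.

7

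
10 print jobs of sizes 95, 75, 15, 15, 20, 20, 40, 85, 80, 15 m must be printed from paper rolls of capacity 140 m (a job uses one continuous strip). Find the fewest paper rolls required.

4

Total = 95 + 85 + 80 + 75 + 40 + 20 + 20 + 15 + 15 + 15 = 460 m.
Lower bound: ⌈460/140⌉ = 4 paper rolls.
A packing using 4 paper rolls:
  roll 1: 95 + 40 = 135
  roll 2: 85 + 20 + 20 + 15 = 140
  roll 3: 80 + 15 + 15 = 110
  roll 4: 75 = 75
This matches the lower bound, so 4 is optimal.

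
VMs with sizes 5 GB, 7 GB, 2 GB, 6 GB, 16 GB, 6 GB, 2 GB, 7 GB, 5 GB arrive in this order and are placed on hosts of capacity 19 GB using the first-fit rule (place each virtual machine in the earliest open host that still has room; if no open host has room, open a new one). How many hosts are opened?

  5 → host 1 (new)  [load 5/19]
  7 → host 1  [load 12/19]
  2 → host 1  [load 14/19]
  6 → host 2 (new)  [load 6/19]
  16 → host 3 (new)  [load 16/19]
  6 → host 2  [load 12/19]
  2 → host 1  [load 16/19]
  7 → host 2  [load 19/19]
  5 → host 4 (new)  [load 5/19]
4 hosts opened.

4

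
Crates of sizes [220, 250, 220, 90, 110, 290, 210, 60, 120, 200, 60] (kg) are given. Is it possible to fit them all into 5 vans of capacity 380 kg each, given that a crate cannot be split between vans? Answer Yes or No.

Total = 1830 kg; ⌈1830/380⌉ = 5.
6 crates each exceed half the capacity and cannot share a van, forcing at least 6 vans.
At least 6 vans are required, but only 5 are allowed.

No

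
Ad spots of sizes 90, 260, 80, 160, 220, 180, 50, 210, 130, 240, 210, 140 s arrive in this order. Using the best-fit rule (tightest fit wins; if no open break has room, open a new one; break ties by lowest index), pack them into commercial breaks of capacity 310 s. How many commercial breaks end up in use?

  90 → break 1 (new)  [load 90/310]
  260 → break 2 (new)  [load 260/310]
  80 → break 1  [load 170/310]
  160 → break 3 (new)  [load 160/310]
  220 → break 4 (new)  [load 220/310]
  180 → break 5 (new)  [load 180/310]
  50 → break 2  [load 310/310]
  210 → break 6 (new)  [load 210/310]
  130 → break 5  [load 310/310]
  240 → break 7 (new)  [load 240/310]
  210 → break 8 (new)  [load 210/310]
  140 → break 1  [load 310/310]
8 commercial breaks opened.

8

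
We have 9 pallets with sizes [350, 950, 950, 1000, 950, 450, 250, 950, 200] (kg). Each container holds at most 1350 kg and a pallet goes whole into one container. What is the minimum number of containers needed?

Total = 1000 + 950 + 950 + 950 + 950 + 450 + 350 + 250 + 200 = 6050 kg.
Lower bound: ⌈6050/1350⌉ = 5 containers.
A packing using 6 containers:
  container 1: 1000 + 350 = 1350
  container 2: 950 + 250 = 1200
  container 3: 950 + 200 = 1150
  container 4: 950 = 950
  container 5: 950 = 950
  container 6: 450 = 450
No arrangement into 5 containers stays within capacity, so 6 is optimal.

6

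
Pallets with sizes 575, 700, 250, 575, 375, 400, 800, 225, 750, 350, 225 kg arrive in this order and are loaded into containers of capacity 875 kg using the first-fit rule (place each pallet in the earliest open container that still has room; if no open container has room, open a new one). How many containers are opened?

  575 → container 1 (new)  [load 575/875]
  700 → container 2 (new)  [load 700/875]
  250 → container 1  [load 825/875]
  575 → container 3 (new)  [load 575/875]
  375 → container 4 (new)  [load 375/875]
  400 → container 4  [load 775/875]
  800 → container 5 (new)  [load 800/875]
  225 → container 3  [load 800/875]
  750 → container 6 (new)  [load 750/875]
  350 → container 7 (new)  [load 350/875]
  225 → container 7  [load 575/875]
7 containers opened.

7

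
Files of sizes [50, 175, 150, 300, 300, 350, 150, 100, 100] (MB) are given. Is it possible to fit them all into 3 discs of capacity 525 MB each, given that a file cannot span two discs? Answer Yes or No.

No

Total = 1675 MB; ⌈1675/525⌉ = 4.
At least 4 discs are required, but only 3 are allowed.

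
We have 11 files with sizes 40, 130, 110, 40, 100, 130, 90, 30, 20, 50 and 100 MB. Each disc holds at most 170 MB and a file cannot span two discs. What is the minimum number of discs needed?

Total = 130 + 130 + 110 + 100 + 100 + 90 + 50 + 40 + 40 + 30 + 20 = 840 MB.
Lower bound: ⌈840/170⌉ = 5 discs.
Also, 6 files each exceed 85 MB, and no two of those can share a disc, so at least 6 discs are needed.
A packing using 6 discs:
  disc 1: 130 + 40 = 170
  disc 2: 130 + 40 = 170
  disc 3: 110 + 50 = 160
  disc 4: 100 + 30 + 20 = 150
  disc 5: 100 = 100
  disc 6: 90 = 90
This matches the lower bound, so 6 is optimal.

6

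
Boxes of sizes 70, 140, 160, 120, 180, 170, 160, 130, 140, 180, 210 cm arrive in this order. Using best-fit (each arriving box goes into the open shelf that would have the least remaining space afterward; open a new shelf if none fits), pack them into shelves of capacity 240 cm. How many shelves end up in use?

  70 → shelf 1 (new)  [load 70/240]
  140 → shelf 1  [load 210/240]
  160 → shelf 2 (new)  [load 160/240]
  120 → shelf 3 (new)  [load 120/240]
  180 → shelf 4 (new)  [load 180/240]
  170 → shelf 5 (new)  [load 170/240]
  160 → shelf 6 (new)  [load 160/240]
  130 → shelf 7 (new)  [load 130/240]
  140 → shelf 8 (new)  [load 140/240]
  180 → shelf 9 (new)  [load 180/240]
  210 → shelf 10 (new)  [load 210/240]
10 shelves opened.

10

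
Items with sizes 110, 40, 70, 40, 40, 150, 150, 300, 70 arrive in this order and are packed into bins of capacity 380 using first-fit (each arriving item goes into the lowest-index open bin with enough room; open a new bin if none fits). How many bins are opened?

  110 → bin 1 (new)  [load 110/380]
  40 → bin 1  [load 150/380]
  70 → bin 1  [load 220/380]
  40 → bin 1  [load 260/380]
  40 → bin 1  [load 300/380]
  150 → bin 2 (new)  [load 150/380]
  150 → bin 2  [load 300/380]
  300 → bin 3 (new)  [load 300/380]
  70 → bin 1  [load 370/380]
3 bins opened.

3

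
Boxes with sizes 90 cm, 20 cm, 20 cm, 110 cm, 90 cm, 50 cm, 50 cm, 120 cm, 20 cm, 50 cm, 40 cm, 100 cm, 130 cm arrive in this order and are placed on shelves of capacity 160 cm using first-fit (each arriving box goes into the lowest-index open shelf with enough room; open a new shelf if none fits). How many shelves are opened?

6

  90 → shelf 1 (new)  [load 90/160]
  20 → shelf 1  [load 110/160]
  20 → shelf 1  [load 130/160]
  110 → shelf 2 (new)  [load 110/160]
  90 → shelf 3 (new)  [load 90/160]
  50 → shelf 2  [load 160/160]
  50 → shelf 3  [load 140/160]
  120 → shelf 4 (new)  [load 120/160]
  20 → shelf 1  [load 150/160]
  50 → shelf 5 (new)  [load 50/160]
  40 → shelf 4  [load 160/160]
  100 → shelf 5  [load 150/160]
  130 → shelf 6 (new)  [load 130/160]
6 shelves opened.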